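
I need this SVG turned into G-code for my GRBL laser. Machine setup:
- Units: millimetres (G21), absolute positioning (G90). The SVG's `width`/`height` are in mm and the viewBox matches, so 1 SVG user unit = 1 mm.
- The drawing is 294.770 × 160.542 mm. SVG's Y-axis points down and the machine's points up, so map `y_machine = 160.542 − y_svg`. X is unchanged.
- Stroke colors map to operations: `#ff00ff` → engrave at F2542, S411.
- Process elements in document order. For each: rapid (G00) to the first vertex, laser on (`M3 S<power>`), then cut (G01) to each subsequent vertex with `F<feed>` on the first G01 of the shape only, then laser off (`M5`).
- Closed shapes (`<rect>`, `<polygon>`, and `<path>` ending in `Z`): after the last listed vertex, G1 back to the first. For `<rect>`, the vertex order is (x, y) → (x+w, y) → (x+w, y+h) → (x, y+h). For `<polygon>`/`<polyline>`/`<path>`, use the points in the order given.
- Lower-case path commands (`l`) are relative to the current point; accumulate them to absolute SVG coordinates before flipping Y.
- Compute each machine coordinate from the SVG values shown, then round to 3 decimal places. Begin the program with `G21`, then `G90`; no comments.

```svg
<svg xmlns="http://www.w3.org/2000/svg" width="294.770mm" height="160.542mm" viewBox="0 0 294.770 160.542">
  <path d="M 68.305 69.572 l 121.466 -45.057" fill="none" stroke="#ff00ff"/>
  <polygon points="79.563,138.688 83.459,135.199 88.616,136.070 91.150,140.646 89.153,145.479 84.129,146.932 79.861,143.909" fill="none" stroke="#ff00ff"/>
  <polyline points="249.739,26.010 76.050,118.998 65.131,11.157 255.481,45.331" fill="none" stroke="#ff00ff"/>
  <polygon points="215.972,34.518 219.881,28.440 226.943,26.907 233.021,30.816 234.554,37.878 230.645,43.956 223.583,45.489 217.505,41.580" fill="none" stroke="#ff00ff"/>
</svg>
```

G21
G90
G00 X68.305 Y90.970
M3 S411
G01 X189.771 Y136.027 F2542
M5
G00 X79.563 Y21.854
M3 S411
G01 X83.459 Y25.343 F2542
G01 X88.616 Y24.472
G01 X91.150 Y19.896
G01 X89.153 Y15.063
G01 X84.129 Y13.610
G01 X79.861 Y16.633
G01 X79.563 Y21.854
M5
G00 X249.739 Y134.532
M3 S411
G01 X76.050 Y41.544 F2542
G01 X65.131 Y149.385
G01 X255.481 Y115.211
M5
G00 X215.972 Y126.024
M3 S411
G01 X219.881 Y132.102 F2542
G01 X226.943 Y133.635
G01 X233.021 Y129.726
G01 X234.554 Y122.664
G01 X230.645 Y116.586
G01 X223.583 Y115.053
G01 X217.505 Y118.962
G01 X215.972 Y126.024
M5

1 u = 1 mm; y_m = 160.542 − y.

[1] `<path>` line segment, #ff00ff→engrave S411 F2542: (68.305,90.970) → (189.771,136.027)

[2] `<polygon>` regular polygon, #ff00ff→engrave S411 F2542: (79.563,21.854) → (83.459,25.343) → (88.616,24.472) → (91.150,19.896) → (89.153,15.063) → (84.129,13.610) → (79.861,16.633) → (79.563,21.854) (closed)

[3] `<polyline>` open polyline, #ff00ff→engrave S411 F2542: (249.739,134.532) → (76.050,41.544) → (65.131,149.385) → (255.481,115.211)

[4] `<polygon>` regular polygon, #ff00ff→engrave S411 F2542: (215.972,126.024) → (219.881,132.102) → (226.943,133.635) → (233.021,129.726) → (234.554,122.664) → (230.645,116.586) → (223.583,115.053) → (217.505,118.962) → (215.972,126.024) (closed)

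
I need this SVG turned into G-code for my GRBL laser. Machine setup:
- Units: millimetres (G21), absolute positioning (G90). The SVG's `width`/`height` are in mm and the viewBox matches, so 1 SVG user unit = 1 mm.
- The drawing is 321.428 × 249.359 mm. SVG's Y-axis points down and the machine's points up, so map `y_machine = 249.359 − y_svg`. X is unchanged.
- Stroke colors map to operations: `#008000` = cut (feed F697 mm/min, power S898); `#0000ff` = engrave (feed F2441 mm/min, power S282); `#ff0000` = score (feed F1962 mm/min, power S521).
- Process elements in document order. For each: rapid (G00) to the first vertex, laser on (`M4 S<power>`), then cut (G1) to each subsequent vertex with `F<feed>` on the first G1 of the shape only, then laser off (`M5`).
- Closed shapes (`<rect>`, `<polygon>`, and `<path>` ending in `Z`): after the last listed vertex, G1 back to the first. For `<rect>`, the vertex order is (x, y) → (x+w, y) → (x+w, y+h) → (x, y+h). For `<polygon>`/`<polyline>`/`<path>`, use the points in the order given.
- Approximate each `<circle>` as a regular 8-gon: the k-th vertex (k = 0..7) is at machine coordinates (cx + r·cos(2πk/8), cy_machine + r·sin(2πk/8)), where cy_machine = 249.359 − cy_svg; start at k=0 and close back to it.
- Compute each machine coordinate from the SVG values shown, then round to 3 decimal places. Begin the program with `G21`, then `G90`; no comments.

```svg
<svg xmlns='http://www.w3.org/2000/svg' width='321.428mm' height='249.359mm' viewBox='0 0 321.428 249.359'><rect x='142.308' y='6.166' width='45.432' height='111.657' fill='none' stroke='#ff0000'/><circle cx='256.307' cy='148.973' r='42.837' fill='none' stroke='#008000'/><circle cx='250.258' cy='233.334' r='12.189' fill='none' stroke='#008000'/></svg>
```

G21
G90
G00 X142.308 Y243.193
M4 S521
G1 X187.740 Y243.193 F1962
G1 X187.740 Y131.536
G1 X142.308 Y131.536
G1 X142.308 Y243.193
M5
G00 X299.144 Y100.386
M4 S898
G1 X286.597 Y130.676 F697
G1 X256.307 Y143.223
G1 X226.017 Y130.676
G1 X213.470 Y100.386
G1 X226.017 Y70.096
G1 X256.307 Y57.549
G1 X286.597 Y70.096
G1 X299.144 Y100.386
M5
G00 X262.447 Y16.025
M4 S898
G1 X258.877 Y24.644 F697
G1 X250.258 Y28.214
G1 X241.639 Y24.644
G1 X238.069 Y16.025
G1 X241.639 Y7.406
G1 X250.258 Y3.836
G1 X258.877 Y7.406
G1 X262.447 Y16.025
M5

viewBox `0 0 321.428 249.359` with mm width/height → 1 unit = 1 mm. Flip: y_m = 249.359 − y_svg.

**Shape 1** — `<rect>` rectangle, stroke `#ff0000` → score (S521, F1962). Machine vertices: (142.308,243.193) → (187.740,243.193) → (187.740,131.536) → (142.308,131.536) → (142.308,243.193). Closed: final G1 returns to the first vertex.

**Shape 2** — `<circle>` circle, stroke `#008000` → cut (S898, F697). Machine vertices: (299.144,100.386) → (286.597,130.676) → (256.307,143.223) → (226.017,130.676) → (213.470,100.386) → (226.017,70.096) → (256.307,57.549) → (286.597,70.096) → (299.144,100.386). Closed: final G1 returns to the first vertex.

**Shape 3** — `<circle>` circle, stroke `#008000` → cut (S898, F697). Machine vertices: (262.447,16.025) → (258.877,24.644) → (250.258,28.214) → (241.639,24.644) → (238.069,16.025) → (241.639,7.406) → (250.258,3.836) → (258.877,7.406) → (262.447,16.025). Closed: final G1 returns to the first vertex.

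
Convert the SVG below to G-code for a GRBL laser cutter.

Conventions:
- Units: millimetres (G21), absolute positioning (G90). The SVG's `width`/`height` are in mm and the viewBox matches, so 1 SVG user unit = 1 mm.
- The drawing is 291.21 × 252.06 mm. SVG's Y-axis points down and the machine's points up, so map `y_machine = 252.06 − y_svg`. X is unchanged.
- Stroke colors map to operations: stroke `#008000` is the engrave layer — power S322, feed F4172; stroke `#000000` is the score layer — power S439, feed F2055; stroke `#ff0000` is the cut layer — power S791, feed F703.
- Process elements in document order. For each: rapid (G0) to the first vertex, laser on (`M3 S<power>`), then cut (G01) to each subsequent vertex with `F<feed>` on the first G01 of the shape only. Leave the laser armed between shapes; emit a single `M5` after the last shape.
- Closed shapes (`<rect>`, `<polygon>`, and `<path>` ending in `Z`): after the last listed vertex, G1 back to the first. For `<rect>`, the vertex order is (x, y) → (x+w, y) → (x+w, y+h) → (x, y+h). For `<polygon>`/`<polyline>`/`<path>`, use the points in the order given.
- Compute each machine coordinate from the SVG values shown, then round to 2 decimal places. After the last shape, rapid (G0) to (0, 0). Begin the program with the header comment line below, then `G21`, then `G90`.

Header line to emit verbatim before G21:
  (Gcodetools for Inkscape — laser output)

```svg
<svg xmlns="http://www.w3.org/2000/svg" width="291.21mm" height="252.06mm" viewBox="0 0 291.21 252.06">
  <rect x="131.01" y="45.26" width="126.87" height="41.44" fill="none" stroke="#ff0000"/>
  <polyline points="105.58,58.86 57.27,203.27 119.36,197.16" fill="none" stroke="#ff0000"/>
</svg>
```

(Gcodetools for Inkscape — laser output)
G21
G90
G0 X131.01 Y206.80
M3 S791
G01 X257.88 Y206.80 F703
G01 X257.88 Y165.36
G01 X131.01 Y165.36
G01 X131.01 Y206.80
G0 X105.58 Y193.20
M3 S791
G01 X57.27 Y48.79 F703
G01 X119.36 Y54.90
M5
G0 X0.00 Y0.00

1 u = 1 mm; y_m = 252.06 − y.

[1] `<rect>` rectangle, #ff0000→cut S791 F703: (131.01,206.80) → (257.88,206.80) → (257.88,165.36) → (131.01,165.36) → (131.01,206.80) (closed)

[2] `<polyline>` open polyline, #ff0000→cut S791 F703: (105.58,193.20) → (57.27,48.79) → (119.36,54.90)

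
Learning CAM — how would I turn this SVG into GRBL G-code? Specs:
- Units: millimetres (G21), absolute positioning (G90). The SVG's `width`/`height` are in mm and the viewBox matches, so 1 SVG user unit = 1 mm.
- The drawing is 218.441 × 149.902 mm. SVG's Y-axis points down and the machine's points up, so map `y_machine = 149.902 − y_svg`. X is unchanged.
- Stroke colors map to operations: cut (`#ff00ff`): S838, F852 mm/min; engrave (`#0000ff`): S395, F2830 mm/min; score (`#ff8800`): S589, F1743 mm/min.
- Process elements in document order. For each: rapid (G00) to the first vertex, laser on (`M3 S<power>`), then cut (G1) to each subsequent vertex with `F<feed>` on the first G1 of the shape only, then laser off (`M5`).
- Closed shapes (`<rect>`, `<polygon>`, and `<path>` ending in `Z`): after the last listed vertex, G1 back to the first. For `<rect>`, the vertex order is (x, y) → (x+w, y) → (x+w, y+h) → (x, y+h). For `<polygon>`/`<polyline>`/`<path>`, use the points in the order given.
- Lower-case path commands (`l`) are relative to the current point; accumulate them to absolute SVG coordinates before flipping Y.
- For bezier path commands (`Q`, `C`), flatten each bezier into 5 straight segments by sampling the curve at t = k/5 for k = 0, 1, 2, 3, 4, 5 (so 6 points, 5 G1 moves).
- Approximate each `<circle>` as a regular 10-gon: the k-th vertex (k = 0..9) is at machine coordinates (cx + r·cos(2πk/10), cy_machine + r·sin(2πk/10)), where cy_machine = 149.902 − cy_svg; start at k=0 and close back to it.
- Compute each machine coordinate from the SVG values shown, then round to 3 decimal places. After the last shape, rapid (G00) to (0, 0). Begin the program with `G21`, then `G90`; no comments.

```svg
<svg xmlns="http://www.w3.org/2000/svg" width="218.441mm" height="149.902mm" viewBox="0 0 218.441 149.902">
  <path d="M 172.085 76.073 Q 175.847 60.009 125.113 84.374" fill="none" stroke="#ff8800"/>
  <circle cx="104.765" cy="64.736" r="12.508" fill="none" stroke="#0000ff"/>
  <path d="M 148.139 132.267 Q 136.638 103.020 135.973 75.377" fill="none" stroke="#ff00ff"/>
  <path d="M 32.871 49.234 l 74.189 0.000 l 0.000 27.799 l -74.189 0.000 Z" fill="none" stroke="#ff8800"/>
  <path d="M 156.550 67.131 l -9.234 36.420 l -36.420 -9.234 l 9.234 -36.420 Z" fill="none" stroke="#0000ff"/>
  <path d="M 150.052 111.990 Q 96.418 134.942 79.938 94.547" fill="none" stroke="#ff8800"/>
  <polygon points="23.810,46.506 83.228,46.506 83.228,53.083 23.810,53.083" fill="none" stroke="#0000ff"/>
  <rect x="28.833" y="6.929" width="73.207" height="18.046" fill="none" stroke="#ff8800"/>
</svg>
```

G21
G90
G00 X172.085 Y73.829
M3 S589
G1 X171.410 Y78.637 F1743
G1 X166.375 Y80.212
G1 X156.981 Y78.551
G1 X143.227 Y73.657
G1 X125.113 Y65.528
M5
G00 X117.273 Y85.166
M3 S395
G1 X114.884 Y92.518 F2830
G1 X108.630 Y97.062
G1 X100.900 Y97.062
G1 X94.646 Y92.518
G1 X92.257 Y85.166
G1 X94.646 Y77.814
G1 X100.900 Y73.270
G1 X108.630 Y73.270
G1 X114.884 Y77.814
G1 X117.273 Y85.166
M5
G00 X148.139 Y17.635
M3 S838
G1 X143.972 Y29.270 F852
G1 X140.672 Y40.776
G1 X138.239 Y52.154
G1 X136.672 Y63.404
G1 X135.973 Y74.525
M5
G00 X32.871 Y100.668
M3 S589
G1 X107.060 Y100.668 F1743
G1 X107.060 Y72.869
G1 X32.871 Y72.869
G1 X32.871 Y100.668
M5
G00 X156.550 Y82.771
M3 S395
G1 X147.316 Y46.351 F2830
G1 X110.896 Y55.585
G1 X120.130 Y92.005
G1 X156.550 Y82.771
M5
G00 X150.052 Y37.912
M3 S589
G1 X130.085 Y31.265 F1743
G1 X113.089 Y29.686
G1 X99.067 Y33.175
G1 X88.016 Y41.731
G1 X79.938 Y55.355
M5
G00 X23.810 Y103.396
M3 S395
G1 X83.228 Y103.396 F2830
G1 X83.228 Y96.819
G1 X23.810 Y96.819
G1 X23.810 Y103.396
M5
G00 X28.833 Y142.973
M3 S589
G1 X102.040 Y142.973 F1743
G1 X102.040 Y124.927
G1 X28.833 Y124.927
G1 X28.833 Y142.973
M5
G00 X0.000 Y0.000

Since the viewBox matches the mm dimensions, user units are millimetres directly. The only transform is the Y-flip y_m = 149.902 − y_svg.

Shape 1 is a quadratic bezier drawn with `<path>`. Its stroke #ff8800 means score at S589, F1743. After flipping Y the toolpath is (172.085,73.829) → (171.410,78.637) → (166.375,80.212) → (156.981,78.551) → (143.227,73.657) → (125.113,65.528).

Shape 2 is a circle drawn with `<circle>`. Its stroke #0000ff means engrave at S395, F2830. After flipping Y the toolpath is (117.273,85.166) → (114.884,92.518) → (108.630,97.062) → (100.900,97.062) → (94.646,92.518) → (92.257,85.166) → (94.646,77.814) → (100.900,73.270) → (108.630,73.270) → (114.884,77.814) → (117.273,85.166), returning to the start.

Shape 3 is a quadratic bezier drawn with `<path>`. Its stroke #ff00ff means cut at S838, F852. After flipping Y the toolpath is (148.139,17.635) → (143.972,29.270) → (140.672,40.776) → (138.239,52.154) → (136.672,63.404) → (135.973,74.525).

Shape 4 is a rectangle drawn with `<path>`. Its stroke #ff8800 means score at S589, F1743. After flipping Y the toolpath is (32.871,100.668) → (107.060,100.668) → (107.060,72.869) → (32.871,72.869) → (32.871,100.668), returning to the start.

Shape 5 is a regular polygon drawn with `<path>`. Its stroke #0000ff means engrave at S395, F2830. After flipping Y the toolpath is (156.550,82.771) → (147.316,46.351) → (110.896,55.585) → (120.130,92.005) → (156.550,82.771), returning to the start.

Shape 6 is a quadratic bezier drawn with `<path>`. Its stroke #ff8800 means score at S589, F1743. After flipping Y the toolpath is (150.052,37.912) → (130.085,31.265) → (113.089,29.686) → (99.067,33.175) → (88.016,41.731) → (79.938,55.355).

Shape 7 is a rectangle drawn with `<polygon>`. Its stroke #0000ff means engrave at S395, F2830. After flipping Y the toolpath is (23.810,103.396) → (83.228,103.396) → (83.228,96.819) → (23.810,96.819) → (23.810,103.396), returning to the start.

Shape 8 is a rectangle drawn with `<rect>`. Its stroke #ff8800 means score at S589, F1743. After flipping Y the toolpath is (28.833,142.973) → (102.040,142.973) → (102.040,124.927) → (28.833,124.927) → (28.833,142.973), returning to the start.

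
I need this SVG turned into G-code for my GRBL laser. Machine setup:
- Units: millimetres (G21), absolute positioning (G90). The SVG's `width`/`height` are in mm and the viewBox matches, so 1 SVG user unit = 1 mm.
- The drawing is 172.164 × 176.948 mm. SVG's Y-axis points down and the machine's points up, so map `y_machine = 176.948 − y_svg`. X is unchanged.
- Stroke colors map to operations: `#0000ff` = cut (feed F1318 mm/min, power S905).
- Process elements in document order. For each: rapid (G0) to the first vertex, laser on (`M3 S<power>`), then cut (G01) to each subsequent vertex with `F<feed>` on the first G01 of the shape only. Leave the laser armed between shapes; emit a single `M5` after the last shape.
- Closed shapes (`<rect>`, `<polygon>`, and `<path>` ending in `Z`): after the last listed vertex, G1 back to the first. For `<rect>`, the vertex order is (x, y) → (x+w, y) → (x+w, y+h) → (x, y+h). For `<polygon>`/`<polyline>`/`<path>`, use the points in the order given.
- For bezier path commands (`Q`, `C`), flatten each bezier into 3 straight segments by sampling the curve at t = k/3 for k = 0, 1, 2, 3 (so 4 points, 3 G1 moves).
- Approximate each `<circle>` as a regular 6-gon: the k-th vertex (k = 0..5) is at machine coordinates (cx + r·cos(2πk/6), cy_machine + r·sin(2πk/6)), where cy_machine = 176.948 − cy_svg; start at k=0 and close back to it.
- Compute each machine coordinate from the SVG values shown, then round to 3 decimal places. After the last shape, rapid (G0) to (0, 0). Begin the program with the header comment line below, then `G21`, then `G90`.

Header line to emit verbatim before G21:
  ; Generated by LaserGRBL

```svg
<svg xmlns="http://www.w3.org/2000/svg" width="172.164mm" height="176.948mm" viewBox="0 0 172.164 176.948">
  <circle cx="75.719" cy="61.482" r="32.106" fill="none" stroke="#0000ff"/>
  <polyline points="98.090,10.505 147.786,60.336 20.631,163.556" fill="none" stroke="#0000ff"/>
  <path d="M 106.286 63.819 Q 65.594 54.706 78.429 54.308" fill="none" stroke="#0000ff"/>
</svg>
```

1 u = 1 mm; y_m = 176.948 − y.

[1] `<circle>` circle, #0000ff→cut S905 F1318: (107.825,115.466) → (91.772,143.271) → (59.666,143.271) → (43.613,115.466) → (59.666,87.661) → (91.772,87.661) → (107.825,115.466) (closed)

[2] `<polyline>` open polyline, #0000ff→cut S905 F1318: (98.090,166.443) → (147.786,116.612) → (20.631,13.392)

[3] `<path>` quadratic bezier, #0000ff→cut S905 F1318: (106.286,113.129) → (85.105,118.236) → (75.820,121.406) → (78.429,122.640)

; Generated by LaserGRBL
G21
G90
G0 X107.825 Y115.466
M3 S905
G01 X91.772 Y143.271 F1318
G01 X59.666 Y143.271
G01 X43.613 Y115.466
G01 X59.666 Y87.661
G01 X91.772 Y87.661
G01 X107.825 Y115.466
G0 X98.090 Y166.443
M3 S905
G01 X147.786 Y116.612 F1318
G01 X20.631 Y13.392
G0 X106.286 Y113.129
M3 S905
G01 X85.105 Y118.236 F1318
G01 X75.820 Y121.406
G01 X78.429 Y122.640
M5
G0 X0.000 Y0.000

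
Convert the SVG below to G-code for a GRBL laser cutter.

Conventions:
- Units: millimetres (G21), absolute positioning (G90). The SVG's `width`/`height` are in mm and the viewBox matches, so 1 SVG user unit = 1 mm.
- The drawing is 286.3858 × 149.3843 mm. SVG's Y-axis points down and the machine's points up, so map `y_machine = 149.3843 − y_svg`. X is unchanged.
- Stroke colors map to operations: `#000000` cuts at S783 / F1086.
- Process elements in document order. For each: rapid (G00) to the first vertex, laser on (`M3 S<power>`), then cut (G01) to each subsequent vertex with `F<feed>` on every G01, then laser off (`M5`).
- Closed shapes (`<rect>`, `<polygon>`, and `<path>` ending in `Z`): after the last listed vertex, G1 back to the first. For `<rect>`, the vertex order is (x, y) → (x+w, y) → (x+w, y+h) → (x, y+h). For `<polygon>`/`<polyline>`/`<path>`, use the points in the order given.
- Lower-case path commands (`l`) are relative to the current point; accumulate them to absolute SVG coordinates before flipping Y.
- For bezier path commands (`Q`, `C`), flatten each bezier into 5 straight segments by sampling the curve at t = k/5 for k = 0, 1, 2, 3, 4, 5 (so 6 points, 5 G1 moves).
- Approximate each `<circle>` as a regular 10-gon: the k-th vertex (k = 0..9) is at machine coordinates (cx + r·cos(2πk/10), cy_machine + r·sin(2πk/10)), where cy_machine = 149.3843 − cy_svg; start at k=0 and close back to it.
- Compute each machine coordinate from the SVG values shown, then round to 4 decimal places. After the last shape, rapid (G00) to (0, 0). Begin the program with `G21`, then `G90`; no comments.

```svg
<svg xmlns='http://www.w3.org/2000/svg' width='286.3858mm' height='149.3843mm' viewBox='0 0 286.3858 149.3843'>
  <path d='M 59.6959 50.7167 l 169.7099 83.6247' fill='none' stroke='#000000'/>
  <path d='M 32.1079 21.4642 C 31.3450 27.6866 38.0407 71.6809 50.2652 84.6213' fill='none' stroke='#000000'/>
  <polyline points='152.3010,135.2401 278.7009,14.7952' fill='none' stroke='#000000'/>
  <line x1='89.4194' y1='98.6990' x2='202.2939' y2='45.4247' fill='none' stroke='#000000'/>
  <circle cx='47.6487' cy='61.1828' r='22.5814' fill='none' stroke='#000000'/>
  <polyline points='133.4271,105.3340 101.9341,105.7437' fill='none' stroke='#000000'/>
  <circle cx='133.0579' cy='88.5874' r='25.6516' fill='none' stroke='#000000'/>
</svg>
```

G21
G90
G00 X59.6959 Y98.6676
M3 S783
G01 X229.4058 Y15.0429 F1086
M5
G00 X32.1079 Y127.9201
M3 S783
G01 X32.5298 Y120.2046 F1086
G01 X34.6490 Y106.7276 F1086
G01 X38.3731 Y90.7925 F1086
G01 X43.6094 Y75.7031 F1086
G01 X50.2652 Y64.7630 F1086
M5
G00 X152.3010 Y14.1442
M3 S783
G01 X278.7009 Y134.5891 F1086
M5
G00 X89.4194 Y50.6853
M3 S783
G01 X202.2939 Y103.9596 F1086
M5
G00 X70.2301 Y88.2015
M3 S783
G01 X65.9174 Y101.4745 F1086
G01 X54.6267 Y109.6777 F1086
G01 X40.6707 Y109.6777 F1086
G01 X29.3800 Y101.4745 F1086
G01 X25.0673 Y88.2015 F1086
G01 X29.3800 Y74.9285 F1086
G01 X40.6707 Y66.7253 F1086
G01 X54.6267 Y66.7253 F1086
G01 X65.9174 Y74.9285 F1086
G01 X70.2301 Y88.2015 F1086
M5
G00 X133.4271 Y44.0503
M3 S783
G01 X101.9341 Y43.6406 F1086
M5
G00 X158.7095 Y60.7969
M3 S783
G01 X153.8105 Y75.8745 F1086
G01 X140.9847 Y85.1930 F1086
G01 X125.1311 Y85.1930 F1086
G01 X112.3053 Y75.8745 F1086
G01 X107.4063 Y60.7969 F1086
G01 X112.3053 Y45.7193 F1086
G01 X125.1311 Y36.4008 F1086
G01 X140.9847 Y36.4008 F1086
G01 X153.8105 Y45.7193 F1086
G01 X158.7095 Y60.7969 F1086
M5
G00 X0.0000 Y0.0000

Since the viewBox matches the mm dimensions, user units are millimetres directly. The only transform is the Y-flip y_m = 149.3843 − y_svg.

Shape 1 is a line segment drawn with `<path>`. Its stroke #000000 means cut at S783, F1086. After flipping Y the toolpath is (59.6959,98.6676) → (229.4058,15.0429).

Shape 2 is a cubic bezier drawn with `<path>`. Its stroke #000000 means cut at S783, F1086. After flipping Y the toolpath is (32.1079,127.9201) → (32.5298,120.2046) → (34.6490,106.7276) → (38.3731,90.7925) → (43.6094,75.7031) → (50.2652,64.7630).

Shape 3 is a line segment drawn with `<polyline>`. Its stroke #000000 means cut at S783, F1086. After flipping Y the toolpath is (152.3010,14.1442) → (278.7009,134.5891).

Shape 4 is a line segment drawn with `<line>`. Its stroke #000000 means cut at S783, F1086. After flipping Y the toolpath is (89.4194,50.6853) → (202.2939,103.9596).

Shape 5 is a circle drawn with `<circle>`. Its stroke #000000 means cut at S783, F1086. After flipping Y the toolpath is (70.2301,88.2015) → (65.9174,101.4745) → (54.6267,109.6777) → (40.6707,109.6777) → (29.3800,101.4745) → (25.0673,88.2015) → (29.3800,74.9285) → (40.6707,66.7253) → (54.6267,66.7253) → (65.9174,74.9285) → (70.2301,88.2015), returning to the start.

Shape 6 is a line segment drawn with `<polyline>`. Its stroke #000000 means cut at S783, F1086. After flipping Y the toolpath is (133.4271,44.0503) → (101.9341,43.6406).

Shape 7 is a circle drawn with `<circle>`. Its stroke #000000 means cut at S783, F1086. After flipping Y the toolpath is (158.7095,60.7969) → (153.8105,75.8745) → (140.9847,85.1930) → (125.1311,85.1930) → (112.3053,75.8745) → (107.4063,60.7969) → (112.3053,45.7193) → (125.1311,36.4008) → (140.9847,36.4008) → (153.8105,45.7193) → (158.7095,60.7969), returning to the start.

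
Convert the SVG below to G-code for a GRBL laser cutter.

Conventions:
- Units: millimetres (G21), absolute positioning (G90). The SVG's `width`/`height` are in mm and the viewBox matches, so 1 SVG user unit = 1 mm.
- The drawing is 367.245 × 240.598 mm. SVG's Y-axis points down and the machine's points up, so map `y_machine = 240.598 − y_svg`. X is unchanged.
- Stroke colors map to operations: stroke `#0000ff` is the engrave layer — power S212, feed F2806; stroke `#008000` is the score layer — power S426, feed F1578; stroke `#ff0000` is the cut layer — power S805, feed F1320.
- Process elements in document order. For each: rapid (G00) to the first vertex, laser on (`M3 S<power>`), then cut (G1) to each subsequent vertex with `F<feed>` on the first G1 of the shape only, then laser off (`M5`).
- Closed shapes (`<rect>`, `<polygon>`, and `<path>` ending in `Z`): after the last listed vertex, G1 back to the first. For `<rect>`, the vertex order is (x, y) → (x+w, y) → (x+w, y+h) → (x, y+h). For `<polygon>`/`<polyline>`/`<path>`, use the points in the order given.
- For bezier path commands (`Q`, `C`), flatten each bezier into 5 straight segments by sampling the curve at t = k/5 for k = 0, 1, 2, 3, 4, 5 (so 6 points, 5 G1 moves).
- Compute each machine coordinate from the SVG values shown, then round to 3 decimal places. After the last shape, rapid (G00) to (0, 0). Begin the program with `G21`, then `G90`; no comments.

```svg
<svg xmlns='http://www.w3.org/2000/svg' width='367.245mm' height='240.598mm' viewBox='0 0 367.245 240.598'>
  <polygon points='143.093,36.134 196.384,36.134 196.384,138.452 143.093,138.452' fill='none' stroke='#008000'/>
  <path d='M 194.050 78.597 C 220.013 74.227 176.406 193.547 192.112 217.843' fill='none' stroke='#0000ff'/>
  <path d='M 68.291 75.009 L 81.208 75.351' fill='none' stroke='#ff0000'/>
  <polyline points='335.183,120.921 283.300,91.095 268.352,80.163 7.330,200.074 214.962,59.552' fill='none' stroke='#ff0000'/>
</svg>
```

viewBox `0 0 367.245 240.598` with mm width/height → 1 unit = 1 mm. Flip: y_m = 240.598 − y_svg.

**Shape 1** — `<polygon>` rectangle, stroke `#008000` → score (S426, F1578). Machine vertices: (143.093,204.464) → (196.384,204.464) → (196.384,102.146) → (143.093,102.146) → (143.093,204.464). Closed: final G1 returns to the first vertex.

**Shape 2** — `<path>` cubic bezier, stroke `#0000ff` → engrave (S212, F2806). Control points (SVG): P0=(194.050,78.597), P1=(220.013,74.227), P2=(176.406,193.547), P3=(192.112,217.843); sampled at t=k/5. Machine vertices: (194.050,162.001) → (202.310,151.530) → (200.061,121.871) → (193.487,83.524) → (188.775,46.986) → (192.112,22.755). Open path.

**Shape 3** — `<path>` line segment, stroke `#ff0000` → cut (S805, F1320). Machine vertices: (68.291,165.589) → (81.208,165.247). Open path.

**Shape 4** — `<polyline>` open polyline, stroke `#ff0000` → cut (S805, F1320). Machine vertices: (335.183,119.677) → (283.300,149.503) → (268.352,160.435) → (7.330,40.524) → (214.962,181.046). Open path.

G21
G90
G00 X143.093 Y204.464
M3 S426
G1 X196.384 Y204.464 F1578
G1 X196.384 Y102.146
G1 X143.093 Y102.146
G1 X143.093 Y204.464
M5
G00 X194.050 Y162.001
M3 S212
G1 X202.310 Y151.530 F2806
G1 X200.061 Y121.871
G1 X193.487 Y83.524
G1 X188.775 Y46.986
G1 X192.112 Y22.755
M5
G00 X68.291 Y165.589
M3 S805
G1 X81.208 Y165.247 F1320
M5
G00 X335.183 Y119.677
M3 S805
G1 X283.300 Y149.503 F1320
G1 X268.352 Y160.435
G1 X7.330 Y40.524
G1 X214.962 Y181.046
M5
G00 X0.000 Y0.000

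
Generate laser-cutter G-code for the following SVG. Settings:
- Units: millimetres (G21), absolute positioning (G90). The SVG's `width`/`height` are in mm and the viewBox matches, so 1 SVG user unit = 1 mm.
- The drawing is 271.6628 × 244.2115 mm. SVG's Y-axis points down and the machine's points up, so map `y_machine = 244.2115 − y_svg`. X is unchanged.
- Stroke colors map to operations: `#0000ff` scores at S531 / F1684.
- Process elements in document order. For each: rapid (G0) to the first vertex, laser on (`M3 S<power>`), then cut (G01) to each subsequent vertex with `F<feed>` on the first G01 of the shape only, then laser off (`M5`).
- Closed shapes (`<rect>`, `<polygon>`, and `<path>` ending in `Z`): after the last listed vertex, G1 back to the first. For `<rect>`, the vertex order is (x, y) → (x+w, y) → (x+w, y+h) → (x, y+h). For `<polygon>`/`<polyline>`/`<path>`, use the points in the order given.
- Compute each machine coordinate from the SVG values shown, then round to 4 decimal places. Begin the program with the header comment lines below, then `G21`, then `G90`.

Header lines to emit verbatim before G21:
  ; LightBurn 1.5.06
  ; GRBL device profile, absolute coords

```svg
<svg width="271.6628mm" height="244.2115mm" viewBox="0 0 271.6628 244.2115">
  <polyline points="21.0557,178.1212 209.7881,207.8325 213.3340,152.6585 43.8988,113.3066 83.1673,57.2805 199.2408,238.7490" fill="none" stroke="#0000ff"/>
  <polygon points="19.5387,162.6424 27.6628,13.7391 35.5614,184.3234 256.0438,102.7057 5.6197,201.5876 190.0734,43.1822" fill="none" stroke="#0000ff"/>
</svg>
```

Since the viewBox matches the mm dimensions, user units are millimetres directly. The only transform is the Y-flip y_m = 244.2115 − y_svg.

Shape 1 is a open polyline drawn with `<polyline>`. Its stroke #0000ff means score at S531, F1684. After flipping Y the toolpath is (21.0557,66.0903) → (209.7881,36.3790) → (213.3340,91.5530) → (43.8988,130.9049) → (83.1673,186.9310) → (199.2408,5.4625).

Shape 2 is a closed polygon drawn with `<polygon>`. Its stroke #0000ff means score at S531, F1684. After flipping Y the toolpath is (19.5387,81.5691) → (27.6628,230.4724) → (35.5614,59.8881) → (256.0438,141.5058) → (5.6197,42.6239) → (190.0734,201.0293) → (19.5387,81.5691), returning to the start.

; LightBurn 1.5.06
; GRBL device profile, absolute coords
G21
G90
G0 X21.0557 Y66.0903
M3 S531
G01 X209.7881 Y36.3790 F1684
G01 X213.3340 Y91.5530
G01 X43.8988 Y130.9049
G01 X83.1673 Y186.9310
G01 X199.2408 Y5.4625
M5
G0 X19.5387 Y81.5691
M3 S531
G01 X27.6628 Y230.4724 F1684
G01 X35.5614 Y59.8881
G01 X256.0438 Y141.5058
G01 X5.6197 Y42.6239
G01 X190.0734 Y201.0293
G01 X19.5387 Y81.5691
M5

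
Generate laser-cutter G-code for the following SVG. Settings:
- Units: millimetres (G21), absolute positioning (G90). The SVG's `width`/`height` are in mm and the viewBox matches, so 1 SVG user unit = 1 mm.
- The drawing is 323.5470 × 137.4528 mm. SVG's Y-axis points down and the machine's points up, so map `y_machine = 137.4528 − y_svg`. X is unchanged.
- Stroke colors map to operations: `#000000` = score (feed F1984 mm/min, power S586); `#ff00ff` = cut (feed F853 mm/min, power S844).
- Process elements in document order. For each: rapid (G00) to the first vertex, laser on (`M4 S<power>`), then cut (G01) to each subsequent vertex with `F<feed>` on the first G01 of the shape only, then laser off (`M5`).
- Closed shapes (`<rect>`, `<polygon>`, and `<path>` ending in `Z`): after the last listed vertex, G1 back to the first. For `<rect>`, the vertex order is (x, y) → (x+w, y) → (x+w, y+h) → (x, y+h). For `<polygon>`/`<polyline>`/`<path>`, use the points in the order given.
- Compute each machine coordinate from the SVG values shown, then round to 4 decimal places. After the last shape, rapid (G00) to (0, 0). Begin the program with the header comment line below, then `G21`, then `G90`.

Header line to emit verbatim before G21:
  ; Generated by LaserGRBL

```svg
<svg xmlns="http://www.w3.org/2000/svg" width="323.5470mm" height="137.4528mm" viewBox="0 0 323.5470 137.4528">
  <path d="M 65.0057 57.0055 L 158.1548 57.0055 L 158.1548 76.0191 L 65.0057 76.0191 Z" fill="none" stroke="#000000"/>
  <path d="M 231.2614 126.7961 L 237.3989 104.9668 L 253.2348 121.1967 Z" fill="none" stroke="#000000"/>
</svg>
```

; Generated by LaserGRBL
G21
G90
G00 X65.0057 Y80.4473
M4 S586
G01 X158.1548 Y80.4473 F1984
G01 X158.1548 Y61.4337
G01 X65.0057 Y61.4337
G01 X65.0057 Y80.4473
M5
G00 X231.2614 Y10.6567
M4 S586
G01 X237.3989 Y32.4860 F1984
G01 X253.2348 Y16.2561
G01 X231.2614 Y10.6567
M5
G00 X0.0000 Y0.0000

1 u = 1 mm; y_m = 137.4528 − y.

[1] `<path>` rectangle, #000000→score S586 F1984: (65.0057,80.4473) → (158.1548,80.4473) → (158.1548,61.4337) → (65.0057,61.4337) → (65.0057,80.4473) (closed)

[2] `<path>` regular polygon, #000000→score S586 F1984: (231.2614,10.6567) → (237.3989,32.4860) → (253.2348,16.2561) → (231.2614,10.6567) (closed)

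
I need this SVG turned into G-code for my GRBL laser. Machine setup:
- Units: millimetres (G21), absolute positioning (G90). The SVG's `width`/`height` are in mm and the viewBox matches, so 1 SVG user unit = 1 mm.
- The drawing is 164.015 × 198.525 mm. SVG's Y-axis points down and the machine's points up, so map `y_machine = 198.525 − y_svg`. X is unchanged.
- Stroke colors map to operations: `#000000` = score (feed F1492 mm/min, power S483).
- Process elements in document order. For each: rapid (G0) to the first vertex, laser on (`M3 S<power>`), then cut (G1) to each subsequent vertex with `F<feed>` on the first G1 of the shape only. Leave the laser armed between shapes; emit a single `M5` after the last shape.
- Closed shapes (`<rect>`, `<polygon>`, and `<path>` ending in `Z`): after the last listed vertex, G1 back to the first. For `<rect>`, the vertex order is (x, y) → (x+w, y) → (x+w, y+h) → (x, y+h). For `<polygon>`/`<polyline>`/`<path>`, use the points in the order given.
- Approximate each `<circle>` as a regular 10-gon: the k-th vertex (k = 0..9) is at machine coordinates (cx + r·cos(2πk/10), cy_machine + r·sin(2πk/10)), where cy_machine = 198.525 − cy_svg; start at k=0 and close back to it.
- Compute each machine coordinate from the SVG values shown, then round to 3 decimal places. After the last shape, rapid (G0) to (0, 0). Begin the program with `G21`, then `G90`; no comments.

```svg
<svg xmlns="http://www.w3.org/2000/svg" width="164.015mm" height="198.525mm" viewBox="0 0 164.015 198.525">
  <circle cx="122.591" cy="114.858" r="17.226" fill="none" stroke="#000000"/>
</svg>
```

G21
G90
G0 X139.817 Y83.667
M3 S483
G1 X136.527 Y93.792 F1492
G1 X127.914 Y100.050
G1 X117.268 Y100.050
G1 X108.655 Y93.792
G1 X105.365 Y83.667
G1 X108.655 Y73.542
G1 X117.268 Y67.284
G1 X127.914 Y67.284
G1 X136.527 Y73.542
G1 X139.817 Y83.667
M5
G0 X0.000 Y0.000

1 u = 1 mm; y_m = 198.525 − y.

[1] `<circle>` circle, #000000→score S483 F1492: (139.817,83.667) → (136.527,93.792) → (127.914,100.050) → (117.268,100.050) → (108.655,93.792) → (105.365,83.667) → (108.655,73.542) → (117.268,67.284) → (127.914,67.284) → (136.527,73.542) → (139.817,83.667) (closed)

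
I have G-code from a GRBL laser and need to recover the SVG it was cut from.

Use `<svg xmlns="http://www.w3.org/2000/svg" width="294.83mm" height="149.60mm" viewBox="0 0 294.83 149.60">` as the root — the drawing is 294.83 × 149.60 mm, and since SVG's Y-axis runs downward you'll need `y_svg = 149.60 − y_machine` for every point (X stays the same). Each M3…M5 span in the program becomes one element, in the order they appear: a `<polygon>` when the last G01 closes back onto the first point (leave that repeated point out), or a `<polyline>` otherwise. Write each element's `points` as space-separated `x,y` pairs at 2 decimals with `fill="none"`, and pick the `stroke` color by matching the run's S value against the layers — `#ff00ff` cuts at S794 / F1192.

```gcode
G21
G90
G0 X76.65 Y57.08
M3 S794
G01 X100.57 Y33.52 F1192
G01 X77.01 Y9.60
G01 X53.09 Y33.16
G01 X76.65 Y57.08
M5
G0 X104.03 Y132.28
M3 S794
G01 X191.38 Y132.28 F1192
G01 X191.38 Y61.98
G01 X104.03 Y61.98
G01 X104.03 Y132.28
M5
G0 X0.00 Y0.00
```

<svg xmlns="http://www.w3.org/2000/svg" width="294.83mm" height="149.60mm" viewBox="0 0 294.83 149.60">
  <polygon points="76.65,92.52 100.57,116.08 77.01,140.00 53.09,116.44" fill="none" stroke="#ff00ff"/>
  <polygon points="104.03,17.32 191.38,17.32 191.38,87.62 104.03,87.62" fill="none" stroke="#ff00ff"/>
</svg>

y_svg = 149.60 − y_m. Every run uses S794, so all elements get stroke `#ff00ff` (cut).

[1] closed run; points: 76.65,92.52 100.57,116.08 77.01,140.00 53.09,116.44

[2] closed run; points: 104.03,17.32 191.38,17.32 191.38,87.62 104.03,87.62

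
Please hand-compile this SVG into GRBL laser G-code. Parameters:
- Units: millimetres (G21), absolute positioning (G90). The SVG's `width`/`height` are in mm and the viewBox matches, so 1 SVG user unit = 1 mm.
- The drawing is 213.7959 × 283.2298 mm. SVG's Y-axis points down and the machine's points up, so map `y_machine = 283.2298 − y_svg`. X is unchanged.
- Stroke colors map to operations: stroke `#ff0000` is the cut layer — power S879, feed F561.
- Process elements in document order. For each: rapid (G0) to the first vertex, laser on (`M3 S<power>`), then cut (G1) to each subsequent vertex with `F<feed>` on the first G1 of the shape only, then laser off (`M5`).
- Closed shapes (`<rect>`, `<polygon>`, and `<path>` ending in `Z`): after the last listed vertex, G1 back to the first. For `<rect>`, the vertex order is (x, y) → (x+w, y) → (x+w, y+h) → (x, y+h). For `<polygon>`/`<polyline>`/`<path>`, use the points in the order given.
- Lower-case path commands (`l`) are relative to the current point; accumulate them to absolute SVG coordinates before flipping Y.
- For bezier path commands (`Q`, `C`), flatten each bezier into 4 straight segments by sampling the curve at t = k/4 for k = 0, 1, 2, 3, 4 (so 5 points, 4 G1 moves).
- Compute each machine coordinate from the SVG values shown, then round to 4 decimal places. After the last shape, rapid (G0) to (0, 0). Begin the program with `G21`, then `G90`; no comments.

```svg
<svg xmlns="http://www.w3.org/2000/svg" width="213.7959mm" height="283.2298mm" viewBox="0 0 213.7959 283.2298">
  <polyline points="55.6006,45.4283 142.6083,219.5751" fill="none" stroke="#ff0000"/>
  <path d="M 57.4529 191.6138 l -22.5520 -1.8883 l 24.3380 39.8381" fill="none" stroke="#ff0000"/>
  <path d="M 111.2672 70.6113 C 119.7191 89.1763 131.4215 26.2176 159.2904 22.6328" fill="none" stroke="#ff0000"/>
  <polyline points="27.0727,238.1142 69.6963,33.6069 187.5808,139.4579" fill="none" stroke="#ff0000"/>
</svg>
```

Since the viewBox matches the mm dimensions, user units are millimetres directly. The only transform is the Y-flip y_m = 283.2298 − y_svg.

Shape 1 is a line segment drawn with `<polyline>`. Its stroke #ff0000 means cut at S879, F561. After flipping Y the toolpath is (55.6006,237.8015) → (142.6083,63.6547).

Shape 2 is a open polyline drawn with `<path>`. Its stroke #ff0000 means cut at S879, F561. After flipping Y the toolpath is (57.4529,91.6160) → (34.9009,93.5043) → (59.2389,53.6662).

Shape 3 is a cubic bezier drawn with `<path>`. Its stroke #ff0000 means cut at S879, F561. After flipping Y the toolpath is (111.2672,212.6185) → (118.4174,211.7789) → (127.9974,228.3016) → (141.2181,248.9773) → (159.2904,260.5970).

Shape 4 is a open polyline drawn with `<polyline>`. Its stroke #ff0000 means cut at S879, F561. After flipping Y the toolpath is (27.0727,45.1156) → (69.6963,249.6229) → (187.5808,143.7719).

G21
G90
G0 X55.6006 Y237.8015
M3 S879
G1 X142.6083 Y63.6547 F561
M5
G0 X57.4529 Y91.6160
M3 S879
G1 X34.9009 Y93.5043 F561
G1 X59.2389 Y53.6662
M5
G0 X111.2672 Y212.6185
M3 S879
G1 X118.4174 Y211.7789 F561
G1 X127.9974 Y228.3016
G1 X141.2181 Y248.9773
G1 X159.2904 Y260.5970
M5
G0 X27.0727 Y45.1156
M3 S879
G1 X69.6963 Y249.6229 F561
G1 X187.5808 Y143.7719
M5
G0 X0.0000 Y0.0000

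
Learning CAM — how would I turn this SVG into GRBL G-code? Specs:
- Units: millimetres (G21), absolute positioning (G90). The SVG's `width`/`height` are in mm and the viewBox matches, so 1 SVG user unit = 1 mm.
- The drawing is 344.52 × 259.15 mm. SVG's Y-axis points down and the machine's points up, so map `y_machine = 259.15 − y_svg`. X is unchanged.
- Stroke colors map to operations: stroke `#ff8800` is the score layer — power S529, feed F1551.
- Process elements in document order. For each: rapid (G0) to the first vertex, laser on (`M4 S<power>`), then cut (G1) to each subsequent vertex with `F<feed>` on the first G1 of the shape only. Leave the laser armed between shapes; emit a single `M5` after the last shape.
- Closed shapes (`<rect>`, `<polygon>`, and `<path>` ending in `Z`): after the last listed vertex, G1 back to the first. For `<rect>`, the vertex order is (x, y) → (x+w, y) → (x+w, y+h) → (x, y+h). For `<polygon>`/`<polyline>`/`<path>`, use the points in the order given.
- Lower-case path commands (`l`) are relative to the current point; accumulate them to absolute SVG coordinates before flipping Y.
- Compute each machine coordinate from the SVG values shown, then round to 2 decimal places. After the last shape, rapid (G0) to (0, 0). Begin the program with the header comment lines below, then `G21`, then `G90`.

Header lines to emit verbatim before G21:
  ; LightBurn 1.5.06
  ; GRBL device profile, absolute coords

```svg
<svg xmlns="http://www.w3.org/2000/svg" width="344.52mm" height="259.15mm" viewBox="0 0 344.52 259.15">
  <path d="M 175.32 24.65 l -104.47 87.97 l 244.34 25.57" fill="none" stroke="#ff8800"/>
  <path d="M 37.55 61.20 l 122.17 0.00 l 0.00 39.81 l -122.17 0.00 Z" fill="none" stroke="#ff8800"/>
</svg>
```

Since the viewBox matches the mm dimensions, user units are millimetres directly. The only transform is the Y-flip y_m = 259.15 − y_svg.

Shape 1 is a open polyline drawn with `<path>`. Its stroke #ff8800 means score at S529, F1551. After flipping Y the toolpath is (175.32,234.50) → (70.85,146.53) → (315.19,120.96).

Shape 2 is a rectangle drawn with `<path>`. Its stroke #ff8800 means score at S529, F1551. After flipping Y the toolpath is (37.55,197.95) → (159.72,197.95) → (159.72,158.14) → (37.55,158.14) → (37.55,197.95), returning to the start.

; LightBurn 1.5.06
; GRBL device profile, absolute coords
G21
G90
G0 X175.32 Y234.50
M4 S529
G1 X70.85 Y146.53 F1551
G1 X315.19 Y120.96
G0 X37.55 Y197.95
M4 S529
G1 X159.72 Y197.95 F1551
G1 X159.72 Y158.14
G1 X37.55 Y158.14
G1 X37.55 Y197.95
M5
G0 X0.00 Y0.00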